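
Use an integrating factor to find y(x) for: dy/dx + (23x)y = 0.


P(x) = 23x ⇒ μ = e^((23/2)x²).
Q(x) = 0 so μ y is constant: y = Ce^(-(23/2)x²).


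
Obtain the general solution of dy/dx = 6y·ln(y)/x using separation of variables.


Separate: dy/[y ln(y)] = 6 dx/x.
Substitute u = ln(y): du/u = 6 dx/x.
Integrate: ln|ln(y)| = 6ln|x| + C₀, hence ln(y) = C·x^6.


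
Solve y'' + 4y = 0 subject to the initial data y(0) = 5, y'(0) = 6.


Characteristic roots of r² + 4 = 0 are ±2i, so y = C₁cos(2x) + C₂sin(2x).
Apply y(0) = 5: C₁ = 5. Differentiate and apply y'(0) = 6: 2·C₂ = 6, so C₂ = 3.
Particular solution: y = 5cos(2x) + 3sin(2x).


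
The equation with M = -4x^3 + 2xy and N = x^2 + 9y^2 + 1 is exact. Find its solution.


Check exactness: ∂M/∂y = 2x and ∂N/∂x = 2x; equal, so the equation is exact.
Integrate M with respect to x (treating y as constant): ∫M dx = -x^4 + x^2y + h(y).
Differentiate w.r.t. y and set equal to N: the x-dependent terms already match, leaving h'(y) = 9y^2 + 1. Integrate: h(y) = 3y^3 + y.
So F(x,y) = -x^4 + x^2y + 3y^3 + y.
General solution: -x^4 + x^2y + 3y^3 + y = C.


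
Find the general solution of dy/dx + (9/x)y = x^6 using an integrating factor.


P(x) = 9/x ⇒ μ = x^9.
(x^9 y)' = x^15 ⇒ x^9 y = x^16/(16) + C.
Solve for y: y = (1/16)x^7 + C/x^9.


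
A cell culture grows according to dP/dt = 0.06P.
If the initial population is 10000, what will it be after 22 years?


The ODE dP/dt = 0.06P has solution P(t) = P(0)e^(0.06t).
Substitute P(0) = 10000 and t = 22: P(22) = 10000 e^(1.32) ≈ 37434.


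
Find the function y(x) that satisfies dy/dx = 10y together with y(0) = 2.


General solution of y' = 10y is y = Ce^(10x).
Apply y(0) = 2: C = 2.
Particular solution: y = 2e^(10x).


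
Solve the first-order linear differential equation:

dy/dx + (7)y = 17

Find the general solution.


P(x) = 7, Q(x) = 17; integrating factor μ = e^(7x).
(μ y)' = 17e^(7x) ⇒ μ y = (17/7)e^(7x) + C.
Divide by μ: y = 17/7 + Ce^(-7x).


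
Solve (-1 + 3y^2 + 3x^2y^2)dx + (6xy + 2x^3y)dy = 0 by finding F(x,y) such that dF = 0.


Check exactness: ∂M/∂y = 6y + 6x^2y and ∂N/∂x = 6y + 6x^2y; equal, so the equation is exact.
Integrate M with respect to x (treating y as constant): ∫M dx = -x + 3xy^2 + x^3y^2 + h(y).
Differentiate w.r.t. y and set equal to N: all terms match, so h'(y) = 0 and h is a constant absorbed into C.
General solution: -x + 3xy^2 + x^3y^2 = C.


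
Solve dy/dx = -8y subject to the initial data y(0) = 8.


General solution of y' = -8y is y = Ce^(-8x).
Apply y(0) = 8: C = 8.
Particular solution: y = 8e^(-8x).


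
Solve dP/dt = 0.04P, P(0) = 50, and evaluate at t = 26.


The ODE dP/dt = 0.04P has solution P(t) = P(0)e^(0.04t).
Substitute P(0) = 50 and t = 26: P(26) = 50 e^(1.04) ≈ 141.


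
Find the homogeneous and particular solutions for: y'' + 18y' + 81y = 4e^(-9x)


Characteristic polynomial (r + 9)² = 0; repeated root r = -9.
y_h = (C₁ + C₂x)e^(-9x). Forcing matches the repeated root (resonance), so try y_p = Ax² e^(-9x).
Substitute and solve for A: 2A = 4, so A = 2.
General solution: y = (C₁ + C₂x + 2x²)e^(-9x).


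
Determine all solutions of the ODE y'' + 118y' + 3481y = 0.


Characteristic equation: r² + 118r + 3481 = 0, i.e. (r + 59)² = 0.
Repeated root r = -59; include an x factor for the second linearly independent solution.
General solution: y = (C₁ + C₂x)e^(-59x).


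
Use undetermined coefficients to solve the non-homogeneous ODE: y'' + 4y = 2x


Homogeneous: r² + 4 = 0 ⇒ r = ±2i, y_h = C₁cos(2x) + C₂sin(2x).
Polynomial forcing; try y_p = Ax + B. Then y_p'' + 4 y_p = 4(Ax + B) = 2x, so B = 0 and A = 1/2.
General solution: y = C₁cos(2x) + C₂sin(2x) + (1/2)x.


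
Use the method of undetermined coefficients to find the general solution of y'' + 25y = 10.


Homogeneous part: r² + 25 = 0 ⇒ r = ±5i, so y_h = C₁cos(5x) + C₂sin(5x).
Try constant y_p = A; plug in: 25A = 10 ⇒ A = 2/5.
General solution: y = C₁cos(5x) + C₂sin(5x) + 2/5.


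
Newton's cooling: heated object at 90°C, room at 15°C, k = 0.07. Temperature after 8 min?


Newton's law: dT/dt = -k(T - T_a) has solution T(t) = T_a + (T₀ - T_a)e^(-kt).
Plug in T_a = 15, T₀ = 90, k = 0.07, t = 8: T(8) = 15 + (75)e^(-0.56) ≈ 57.8°C.


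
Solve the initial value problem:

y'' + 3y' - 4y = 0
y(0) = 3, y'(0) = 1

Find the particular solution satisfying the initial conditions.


Characteristic roots of r² + 3r - 4 = 0 are -4, 1.
General solution y = c₁ e^(-4x) + c₂ e^(x).
Apply y(0) = 3: c₁ + c₂ = 3. Apply y'(0) = 1: -4 c₁ + 1 c₂ = 1.
Solve: c₁ = 2/5, c₂ = 13/5.
Particular solution: y = (2/5)e^(-4x) + (13/5)e^(x).


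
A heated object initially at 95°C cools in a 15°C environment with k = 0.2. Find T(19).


Newton's law: dT/dt = -k(T - T_a) has solution T(t) = T_a + (T₀ - T_a)e^(-kt).
Plug in T_a = 15, T₀ = 95, k = 0.2, t = 19: T(19) = 15 + (80)e^(-3.80) ≈ 16.8°C.


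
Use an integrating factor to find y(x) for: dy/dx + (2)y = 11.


P(x) = 2, Q(x) = 11; integrating factor μ = e^(2x).
(μ y)' = 11e^(2x) ⇒ μ y = (11/2)e^(2x) + C.
Divide by μ: y = 11/2 + Ce^(-2x).


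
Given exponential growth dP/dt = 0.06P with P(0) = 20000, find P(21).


The ODE dP/dt = 0.06P has solution P(t) = P(0)e^(0.06t).
Substitute P(0) = 20000 and t = 21: P(21) = 20000 e^(1.26) ≈ 70508.


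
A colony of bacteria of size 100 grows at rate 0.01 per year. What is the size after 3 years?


The ODE dP/dt = 0.01P has solution P(t) = P(0)e^(0.01t).
Substitute P(0) = 100 and t = 3: P(3) = 100 e^(0.03) ≈ 103.


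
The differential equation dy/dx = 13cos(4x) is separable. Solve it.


g(y) = 1, so integrate directly: y = ∫ 13cos(4x) dx = (13/4)sin(4x) + C.


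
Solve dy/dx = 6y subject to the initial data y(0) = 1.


General solution of y' = 6y is y = Ce^(6x).
Apply y(0) = 1: C = 1.
Particular solution: y = e^(6x).


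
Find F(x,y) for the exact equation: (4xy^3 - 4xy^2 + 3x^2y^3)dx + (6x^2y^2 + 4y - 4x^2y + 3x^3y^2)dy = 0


Check exactness: ∂M/∂y = 12xy^2 - 8xy + 9x^2y^2 and ∂N/∂x = 12xy^2 - 8xy + 9x^2y^2; equal, so the equation is exact.
Integrate M with respect to x (treating y as constant): ∫M dx = 2x^2y^3 - 2x^2y^2 + x^3y^3 + h(y).
Differentiate w.r.t. y and set equal to N: the x-dependent terms already match, leaving h'(y) = 4y. Integrate: h(y) = 2y^2.
So F(x,y) = 2x^2y^3 + 2y^2 - 2x^2y^2 + x^3y^3.
General solution: 2x^2y^3 + 2y^2 - 2x^2y^2 + x^3y^3 = C.


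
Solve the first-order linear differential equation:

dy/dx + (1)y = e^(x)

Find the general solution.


P(x) = 1 ⇒ μ = e^(x).
(μ y)' = e^(2x) ⇒ μ y = (1/2)e^(2x) + C.
Divide by μ: y = (1/2)e^(x) + Ce^(-x).


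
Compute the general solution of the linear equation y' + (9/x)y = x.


P(x) = 9/x ⇒ μ = x^9.
(x^9 y)' = x^10 ⇒ x^9 y = x^11/(11) + C.
Solve for y: y = (1/11)x^2 + C/x^9.


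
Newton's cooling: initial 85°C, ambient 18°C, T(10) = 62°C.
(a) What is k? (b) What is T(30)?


Newton's law: T(t) = T_a + (T₀ - T_a)e^(-kt).
(a) Use T(10) = 62: (62 - 18)/(85 - 18) = e^(-k·10), so k = -ln(0.657)/10 ≈ 0.0421.
(b) Apply k to t = 30: T(30) = 18 + (67)e^(-1.262) ≈ 37.0°C.


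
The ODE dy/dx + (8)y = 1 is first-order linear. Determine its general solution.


P(x) = 8, Q(x) = 1; integrating factor μ = e^(8x).
(μ y)' = e^(8x) ⇒ μ y = (1/8)e^(8x) + C.
Divide by μ: y = 1/8 + Ce^(-8x).


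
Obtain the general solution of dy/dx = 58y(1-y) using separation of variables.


Separate: dy/[y(1-y)] = 58 dx.
Partial fractions: 1/[y(1-y)] = 1/y + 1/(1-y).
Integrate: ln|y/(1-y)| = 58x + C₀.
Solve for y: y = 1/(1 + Ce^(-58x)).


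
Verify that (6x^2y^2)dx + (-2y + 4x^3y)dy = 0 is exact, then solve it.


Check exactness: ∂M/∂y = 12x^2y and ∂N/∂x = 12x^2y; equal, so the equation is exact.
Integrate M with respect to x (treating y as constant): ∫M dx = 2x^3y^2 + h(y).
Differentiate w.r.t. y and set equal to N: the x-dependent terms already match, leaving h'(y) = -2y. Integrate: h(y) = -y^2.
So F(x,y) = -y^2 + 2x^3y^2.
General solution: -y^2 + 2x^3y^2 = C.


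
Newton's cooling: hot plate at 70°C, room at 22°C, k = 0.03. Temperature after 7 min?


Newton's law: dT/dt = -k(T - T_a) has solution T(t) = T_a + (T₀ - T_a)e^(-kt).
Plug in T_a = 22, T₀ = 70, k = 0.03, t = 7: T(7) = 22 + (48)e^(-0.21) ≈ 60.9°C.


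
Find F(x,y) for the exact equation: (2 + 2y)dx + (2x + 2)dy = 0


Check exactness: ∂M/∂y = 2 and ∂N/∂x = 2; equal, so the equation is exact.
Integrate M with respect to x (treating y as constant): ∫M dx = 2x + 2xy + h(y).
Differentiate w.r.t. y and set equal to N: the x-dependent terms already match, leaving h'(y) = 2. Integrate: h(y) = 2y.
So F(x,y) = 2x + 2xy + 2y.
General solution: 2x + 2xy + 2y = C.


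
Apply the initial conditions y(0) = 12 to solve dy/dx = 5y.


General solution of y' = 5y is y = Ce^(5x).
Apply y(0) = 12: C = 12.
Particular solution: y = 12e^(5x).


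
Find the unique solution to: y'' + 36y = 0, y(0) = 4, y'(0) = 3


Characteristic roots of r² + 36 = 0 are ±6i, so y = C₁cos(6x) + C₂sin(6x).
Apply y(0) = 4: C₁ = 4. Differentiate and apply y'(0) = 3: 6·C₂ = 3, so C₂ = 1/2.
Particular solution: y = 4cos(6x) + (1/2)sin(6x).


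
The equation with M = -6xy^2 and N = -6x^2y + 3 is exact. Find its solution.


Check exactness: ∂M/∂y = -12xy and ∂N/∂x = -12xy; equal, so the equation is exact.
Integrate M with respect to x (treating y as constant): ∫M dx = -3x^2y^2 + h(y).
Differentiate w.r.t. y and set equal to N: the x-dependent terms already match, leaving h'(y) = 3. Integrate: h(y) = 3y.
So F(x,y) = -3x^2y^2 + 3y.
General solution: -3x^2y^2 + 3y = C.


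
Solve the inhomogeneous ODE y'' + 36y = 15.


Homogeneous part: r² + 36 = 0 ⇒ r = ±6i, so y_h = C₁cos(6x) + C₂sin(6x).
Try constant y_p = A; plug in: 36A = 15 ⇒ A = 5/12.
General solution: y = C₁cos(6x) + C₂sin(6x) + 5/12.


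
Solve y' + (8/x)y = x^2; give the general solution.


P(x) = 8/x ⇒ μ = x^8.
(x^8 y)' = x^8·x^2 = x^10.
Integrate: x^8 y = x^11/(11) + C.
Solve for y: y = (1/11)x^3 + C/x^8.


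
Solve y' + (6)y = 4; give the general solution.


P(x) = 6, Q(x) = 4; integrating factor μ = e^(6x).
(μ y)' = 4e^(6x) ⇒ μ y = (2/3)e^(6x) + C.
Divide by μ: y = 2/3 + Ce^(-6x).


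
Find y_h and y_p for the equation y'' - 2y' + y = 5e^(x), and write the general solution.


Characteristic polynomial (r - 1)² = 0; repeated root r = 1.
y_h = (C₁ + C₂x)e^(x). Forcing matches the repeated root (resonance), so try y_p = Ax² e^(x).
Substitute and solve for A: 2A = 5, so A = 5/2.
General solution: y = (C₁ + C₂x + (5/2)x²)e^(x).


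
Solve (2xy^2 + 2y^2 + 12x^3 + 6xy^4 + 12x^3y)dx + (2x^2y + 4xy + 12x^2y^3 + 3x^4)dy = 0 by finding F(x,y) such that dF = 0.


Check exactness: ∂M/∂y = 4xy + 4y + 24xy^3 + 12x^3 and ∂N/∂x = 4xy + 4y + 24xy^3 + 12x^3; equal, so the equation is exact.
Integrate M with respect to x (treating y as constant): ∫M dx = x^2y^2 + 2xy^2 + 3x^4 + 3x^2y^4 + 3x^4y + h(y).
Differentiate w.r.t. y and set equal to N: all terms match, so h'(y) = 0 and h is a constant absorbed into C.
General solution: x^2y^2 + 2xy^2 + 3x^4 + 3x^2y^4 + 3x^4y = C.


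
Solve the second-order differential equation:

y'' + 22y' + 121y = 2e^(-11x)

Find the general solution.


Characteristic polynomial (r + 11)² = 0; repeated root r = -11.
y_h = (C₁ + C₂x)e^(-11x). Forcing matches the repeated root (resonance), so try y_p = Ax² e^(-11x).
Substitute and solve for A: 2A = 2, so A = 1.
General solution: y = (C₁ + C₂x + x²)e^(-11x).


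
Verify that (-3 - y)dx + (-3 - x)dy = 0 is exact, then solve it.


Check exactness: ∂M/∂y = -1 and ∂N/∂x = -1; equal, so the equation is exact.
Integrate M with respect to x (treating y as constant): ∫M dx = -3x - xy + h(y).
Differentiate w.r.t. y and set equal to N: the x-dependent terms already match, leaving h'(y) = -3. Integrate: h(y) = -3y.
So F(x,y) = -3y - 3x - xy.
General solution: -3y - 3x - xy = C.


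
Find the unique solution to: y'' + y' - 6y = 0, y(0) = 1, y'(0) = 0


Characteristic roots of r² + r - 6 = 0 are 2, -3.
General solution y = c₁ e^(2x) + c₂ e^(-3x).
Apply y(0) = 1: c₁ + c₂ = 1. Apply y'(0) = 0: 2 c₁ - 3 c₂ = 0.
Solve: c₁ = 3/5, c₂ = 2/5.
Particular solution: y = (3/5)e^(2x) + (2/5)e^(-3x).


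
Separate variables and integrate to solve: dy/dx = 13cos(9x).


g(y) = 1, so integrate directly: y = ∫ 13cos(9x) dx = (13/9)sin(9x) + C.


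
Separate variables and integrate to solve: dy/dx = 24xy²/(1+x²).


Separate: dy/y² = 24x/(1+x²) dx.
Integrate LHS: ∫ dy/y² = -1/y.
Integrate RHS via u = 1+x²: 12ln(1+x²) + C.
Result: -1/y = 12ln(1+x²) + C.


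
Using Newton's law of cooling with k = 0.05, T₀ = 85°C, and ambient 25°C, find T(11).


Newton's law: dT/dt = -k(T - T_a) has solution T(t) = T_a + (T₀ - T_a)e^(-kt).
Plug in T_a = 25, T₀ = 85, k = 0.05, t = 11: T(11) = 25 + (60)e^(-0.55) ≈ 59.6°C.


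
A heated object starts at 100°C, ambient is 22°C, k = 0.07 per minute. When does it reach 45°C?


From T(t) = T_a + (T₀ - T_a)e^(-kt), set T(t) = 45:
(45 - 22) / (100 - 22) = e^(-0.07t), so t = -ln(0.295)/0.07 ≈ 17.4 minutes.


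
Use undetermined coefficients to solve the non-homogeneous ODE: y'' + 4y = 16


Homogeneous part: r² + 4 = 0 ⇒ r = ±2i, so y_h = C₁cos(2x) + C₂sin(2x).
Try constant y_p = A; plug in: 4A = 16 ⇒ A = 4.
General solution: y = C₁cos(2x) + C₂sin(2x) + 4.


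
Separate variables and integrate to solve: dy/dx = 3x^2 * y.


Separate variables: dy/y = 3x^2 dx.
Integrate: ln|y| = x^3 + C₀.
Exponentiate: y = Ce^(x^3).


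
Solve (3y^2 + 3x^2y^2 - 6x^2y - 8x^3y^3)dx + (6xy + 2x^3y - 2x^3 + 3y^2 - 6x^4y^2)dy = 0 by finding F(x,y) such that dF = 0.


Check exactness: ∂M/∂y = 6y + 6x^2y - 6x^2 - 24x^3y^2 and ∂N/∂x = 6y + 6x^2y - 6x^2 - 24x^3y^2; equal, so the equation is exact.
Integrate M with respect to x (treating y as constant): ∫M dx = 3xy^2 + x^3y^2 - 2x^3y - 2x^4y^3 + h(y).
Differentiate w.r.t. y and set equal to N: the x-dependent terms already match, leaving h'(y) = 3y^2. Integrate: h(y) = y^3.
So F(x,y) = 3xy^2 + x^3y^2 - 2x^3y + y^3 - 2x^4y^3.
General solution: 3xy^2 + x^3y^2 - 2x^3y + y^3 - 2x^4y^3 = C.


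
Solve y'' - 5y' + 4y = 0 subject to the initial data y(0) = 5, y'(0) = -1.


Characteristic roots of r² - 5r + 4 = 0 are 1, 4.
General solution y = c₁ e^(x) + c₂ e^(4x).
Apply y(0) = 5: c₁ + c₂ = 5. Apply y'(0) = -1: 1 c₁ + 4 c₂ = -1.
Solve: c₁ = 7, c₂ = -2.
Particular solution: y = 7e^(x) - 2e^(4x).


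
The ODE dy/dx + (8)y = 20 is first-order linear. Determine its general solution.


P(x) = 8, Q(x) = 20; integrating factor μ = e^(8x).
(μ y)' = 20e^(8x) ⇒ μ y = (5/2)e^(8x) + C.
Divide by μ: y = 5/2 + Ce^(-8x).


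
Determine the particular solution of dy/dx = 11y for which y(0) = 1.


General solution of y' = 11y is y = Ce^(11x).
Apply y(0) = 1: C = 1.
Particular solution: y = e^(11x).


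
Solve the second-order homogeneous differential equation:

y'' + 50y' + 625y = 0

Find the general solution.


Characteristic equation: r² + 50r + 625 = 0, i.e. (r + 25)² = 0.
Repeated root r = -25; include an x factor for the second linearly independent solution.
General solution: y = (C₁ + C₂x)e^(-25x).


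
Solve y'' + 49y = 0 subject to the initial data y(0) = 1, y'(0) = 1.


Characteristic roots of r² + 49 = 0 are ±7i, so y = C₁cos(7x) + C₂sin(7x).
Apply y(0) = 1: C₁ = 1. Differentiate and apply y'(0) = 1: 7·C₂ = 1, so C₂ = 1/7.
Particular solution: y = cos(7x) + (1/7)sin(7x).


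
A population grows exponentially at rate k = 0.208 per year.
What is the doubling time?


Exponential growth: P(t) = P₀ e^(0.208t). Set P(t)/P₀ = 2: e^(0.208t) = 2.
Solve: t = ln(2)/0.208 ≈ 3.33 years.


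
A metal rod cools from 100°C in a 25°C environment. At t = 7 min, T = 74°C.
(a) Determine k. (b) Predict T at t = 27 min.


Newton's law: T(t) = T_a + (T₀ - T_a)e^(-kt).
(a) Use T(7) = 74: (74 - 25)/(100 - 25) = e^(-k·7), so k = -ln(0.653)/7 ≈ 0.0608.
(b) Apply k to t = 27: T(27) = 25 + (75)e^(-1.642) ≈ 39.5°C.


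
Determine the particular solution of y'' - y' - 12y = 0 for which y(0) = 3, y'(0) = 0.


Characteristic roots of r² - r - 12 = 0 are 4, -3.
General solution y = c₁ e^(4x) + c₂ e^(-3x).
Apply y(0) = 3: c₁ + c₂ = 3. Apply y'(0) = 0: 4 c₁ - 3 c₂ = 0.
Solve: c₁ = 9/7, c₂ = 12/7.
Particular solution: y = (9/7)e^(4x) + (12/7)e^(-3x).


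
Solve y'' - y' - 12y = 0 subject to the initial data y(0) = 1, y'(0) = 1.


Characteristic roots of r² - r - 12 = 0 are 4, -3.
General solution y = c₁ e^(4x) + c₂ e^(-3x).
Apply y(0) = 1: c₁ + c₂ = 1. Apply y'(0) = 1: 4 c₁ - 3 c₂ = 1.
Solve: c₁ = 4/7, c₂ = 3/7.
Particular solution: y = (4/7)e^(4x) + (3/7)e^(-3x).


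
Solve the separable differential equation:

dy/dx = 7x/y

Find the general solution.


Separate variables: y dy = 7x dx.
Integrate both sides: y²/2 = (7/2)x^2 + C₀.
Multiply by 2: y² = 7x^2 + C.


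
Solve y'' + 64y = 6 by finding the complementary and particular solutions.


Homogeneous part: r² + 64 = 0 ⇒ r = ±8i, so y_h = C₁cos(8x) + C₂sin(8x).
Try constant y_p = A; plug in: 64A = 6 ⇒ A = 3/32.
General solution: y = C₁cos(8x) + C₂sin(8x) + 3/32.


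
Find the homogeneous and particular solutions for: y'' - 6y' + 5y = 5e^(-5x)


Characteristic roots of r² - 6r + 5 = 0 are 5, 1.
y_h = C₁e^(5x) + C₂e^(x).
Forcing exponent -5 is not a characteristic root; try y_p = Ae^(-5x).
Substitute: A·(25 + (-6)·-5 + (5)) = A·60 = 5, so A = 1/12.
General solution: y = C₁e^(5x) + C₂e^(x) + (1/12)e^(-5x).


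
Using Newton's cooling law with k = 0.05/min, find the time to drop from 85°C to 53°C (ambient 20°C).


From T(t) = T_a + (T₀ - T_a)e^(-kt), set T(t) = 53:
(53 - 20) / (85 - 20) = e^(-0.05t), so t = -ln(0.508)/0.05 ≈ 13.6 minutes.


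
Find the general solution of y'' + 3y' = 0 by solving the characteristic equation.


Characteristic equation: r² + 3r = 0.
Factor: (r + 3)(r - 0) = 0 ⇒ r = -3, 0 (distinct real).
General solution: y = C₁e^(-3x) + C₂.


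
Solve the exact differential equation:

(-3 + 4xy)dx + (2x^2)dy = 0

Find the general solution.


Check exactness: ∂M/∂y = 4x and ∂N/∂x = 4x; equal, so the equation is exact.
Integrate M with respect to x (treating y as constant): ∫M dx = -3x + 2x^2y + h(y).
Differentiate w.r.t. y and set equal to N: all terms match, so h'(y) = 0 and h is a constant absorbed into C.
General solution: -3x + 2x^2y = C.


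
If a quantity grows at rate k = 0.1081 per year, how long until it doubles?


Exponential growth: P(t) = P₀ e^(0.1081t). Set P(t)/P₀ = 2: e^(0.1081t) = 2.
Solve: t = ln(2)/0.1081 ≈ 6.41 years.


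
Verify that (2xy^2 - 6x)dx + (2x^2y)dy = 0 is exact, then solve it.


Check exactness: ∂M/∂y = 4xy and ∂N/∂x = 4xy; equal, so the equation is exact.
Integrate M with respect to x (treating y as constant): ∫M dx = x^2y^2 - 3x^2 + h(y).
Differentiate w.r.t. y and set equal to N: all terms match, so h'(y) = 0 and h is a constant absorbed into C.
General solution: x^2y^2 - 3x^2 = C.


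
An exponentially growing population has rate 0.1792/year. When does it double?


Exponential growth: P(t) = P₀ e^(0.1792t). Set P(t)/P₀ = 2: e^(0.1792t) = 2.
Solve: t = ln(2)/0.1792 ≈ 3.87 years.


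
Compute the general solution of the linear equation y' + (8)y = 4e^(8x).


P(x) = 8 ⇒ μ = e^(8x).
(μ y)' = 4e^(16x) ⇒ μ y = (4/16)e^(16x) + C.
Divide by μ: y = (1/4)e^(8x) + Ce^(-8x).


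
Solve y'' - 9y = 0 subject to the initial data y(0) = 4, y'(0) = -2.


Characteristic roots of r² - 9 = 0 are 3, -3.
General solution y = c₁ e^(3x) + c₂ e^(-3x).
Apply y(0) = 4: c₁ + c₂ = 4. Apply y'(0) = -2: 3 c₁ - 3 c₂ = -2.
Solve: c₁ = 5/3, c₂ = 7/3.
Particular solution: y = (5/3)e^(3x) + (7/3)e^(-3x).


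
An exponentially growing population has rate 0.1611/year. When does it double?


Exponential growth: P(t) = P₀ e^(0.1611t). Set P(t)/P₀ = 2: e^(0.1611t) = 2.
Solve: t = ln(2)/0.1611 ≈ 4.30 years.


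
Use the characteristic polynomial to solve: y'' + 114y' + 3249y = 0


Characteristic equation: r² + 114r + 3249 = 0, i.e. (r + 57)² = 0.
Repeated root r = -57; include an x factor for the second linearly independent solution.
General solution: y = (C₁ + C₂x)e^(-57x).


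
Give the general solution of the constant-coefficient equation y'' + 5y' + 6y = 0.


Characteristic equation: r² + 5r + 6 = 0.
Factor: (r + 3)(r + 2) = 0 ⇒ r = -3, -2 (distinct real).
General solution: y = C₁e^(-3x) + C₂e^(-2x).


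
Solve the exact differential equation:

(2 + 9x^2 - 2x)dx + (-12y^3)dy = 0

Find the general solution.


Check exactness: ∂M/∂y = 0 and ∂N/∂x = 0; equal, so the equation is exact.
Integrate M with respect to x (treating y as constant): ∫M dx = 2x + 3x^3 - x^2 + h(y).
Differentiate w.r.t. y and set equal to N: the x-dependent terms already match, leaving h'(y) = -12y^3. Integrate: h(y) = -3y^4.
So F(x,y) = -3y^4 + 2x + 3x^3 - x^2.
General solution: -3y^4 + 2x + 3x^3 - x^2 = C.


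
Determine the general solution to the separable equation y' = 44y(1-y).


Separate: dy/[y(1-y)] = 44 dx.
Partial fractions: 1/[y(1-y)] = 1/y + 1/(1-y).
Integrate: ln|y/(1-y)| = 44x + C₀.
Solve for y: y = 1/(1 + Ce^(-44x)).


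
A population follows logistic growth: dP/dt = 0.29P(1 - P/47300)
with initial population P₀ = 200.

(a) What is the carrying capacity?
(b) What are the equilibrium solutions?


Logistic ODE dP/dt = 0.29P(1 - P/47300) has equilibria where dP/dt = 0, i.e. P = 0 or P = 47300.
The coefficient (1 - P/K) = 0 when P = K, identifying K = 47300 as the carrying capacity.
(a) K = 47300; (b) equilibria P = 0 and P = 47300.


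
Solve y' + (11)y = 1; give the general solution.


P(x) = 11, Q(x) = 1; integrating factor μ = e^(11x).
(μ y)' = e^(11x) ⇒ μ y = (1/11)e^(11x) + C.
Divide by μ: y = 1/11 + Ce^(-11x).


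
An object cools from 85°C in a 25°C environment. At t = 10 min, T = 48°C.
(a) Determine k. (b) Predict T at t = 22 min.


Newton's law: T(t) = T_a + (T₀ - T_a)e^(-kt).
(a) Use T(10) = 48: (48 - 25)/(85 - 25) = e^(-k·10), so k = -ln(0.383)/10 ≈ 0.0959.
(b) Apply k to t = 22: T(22) = 25 + (60)e^(-2.109) ≈ 32.3°C.


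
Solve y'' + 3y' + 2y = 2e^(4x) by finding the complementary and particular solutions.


Characteristic roots of r² + 3r + 2 = 0 are -1, -2.
y_h = C₁e^(-x) + C₂e^(-2x).
Forcing exponent 4 is not a characteristic root; try y_p = Ae^(4x).
Substitute: A·(16 + (3)·4 + (2)) = A·30 = 2, so A = 1/15.
General solution: y = C₁e^(-x) + C₂e^(-2x) + (1/15)e^(4x).


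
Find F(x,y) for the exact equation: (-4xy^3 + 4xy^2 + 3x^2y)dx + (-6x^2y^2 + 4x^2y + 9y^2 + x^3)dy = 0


Check exactness: ∂M/∂y = -12xy^2 + 8xy + 3x^2 and ∂N/∂x = -12xy^2 + 8xy + 3x^2; equal, so the equation is exact.
Integrate M with respect to x (treating y as constant): ∫M dx = -2x^2y^3 + 2x^2y^2 + x^3y + h(y).
Differentiate w.r.t. y and set equal to N: the x-dependent terms already match, leaving h'(y) = 9y^2. Integrate: h(y) = 3y^3.
So F(x,y) = -2x^2y^3 + 2x^2y^2 + 3y^3 + x^3y.
General solution: -2x^2y^3 + 2x^2y^2 + 3y^3 + x^3y = C.


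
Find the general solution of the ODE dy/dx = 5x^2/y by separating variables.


Separate variables: y dy = 5x^2 dx.
Integrate both sides: y²/2 = (5/3)x^3 + C₀.
Multiply by 2: y² = (10/3)x^3 + C.


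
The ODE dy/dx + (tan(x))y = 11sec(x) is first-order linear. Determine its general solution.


P(x) = tan(x) ⇒ μ = e^(∫tan(x)dx) = sec(x).
(sec(x) y)' = 11sec²(x) ⇒ sec(x) y = 11tan(x) + C.
Multiply by cos(x): y = 11sin(x) + C·cos(x).


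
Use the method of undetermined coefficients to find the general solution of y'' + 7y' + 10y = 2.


Characteristic roots of r² + 7r + 10 = 0 are -2, -5.
y_h = C₁e^(-2x) + C₂e^(-5x).
Constant forcing; try y_p = A. Then 10A = 2 ⇒ A = 1/5.
General solution: y = C₁e^(-2x) + C₂e^(-5x) + 1/5.


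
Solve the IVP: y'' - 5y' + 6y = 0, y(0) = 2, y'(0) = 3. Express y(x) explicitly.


Characteristic roots of r² - 5r + 6 = 0 are 2, 3.
General solution y = c₁ e^(2x) + c₂ e^(3x).
Apply y(0) = 2: c₁ + c₂ = 2. Apply y'(0) = 3: 2 c₁ + 3 c₂ = 3.
Solve: c₁ = 3, c₂ = -1.
Particular solution: y = 3e^(2x) - e^(3x).


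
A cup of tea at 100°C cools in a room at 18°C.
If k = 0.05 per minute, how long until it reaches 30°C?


From T(t) = T_a + (T₀ - T_a)e^(-kt), set T(t) = 30:
(30 - 18) / (100 - 18) = e^(-0.05t), so t = -ln(0.146)/0.05 ≈ 38.4 minutes.


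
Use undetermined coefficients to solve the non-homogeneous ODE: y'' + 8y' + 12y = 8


Characteristic roots of r² + 8r + 12 = 0 are -2, -6.
y_h = C₁e^(-2x) + C₂e^(-6x).
Constant forcing; try y_p = A. Then 12A = 8 ⇒ A = 2/3.
General solution: y = C₁e^(-2x) + C₂e^(-6x) + 2/3.


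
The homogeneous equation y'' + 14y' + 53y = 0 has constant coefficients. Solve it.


Characteristic equation: r² + 14r + 53 = 0.
Discriminant is negative; roots r = -7 ± 2i (complex conjugate pair).
General solution uses e^(α x)(C₁ cos(β x) + C₂ sin(β x)): y = e^(-7x)(C₁cos(2x) + C₂sin(2x)).


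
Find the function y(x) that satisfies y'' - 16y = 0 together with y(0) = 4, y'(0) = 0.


Characteristic roots of r² - 16 = 0 are 4, -4.
General solution y = c₁ e^(4x) + c₂ e^(-4x).
Apply y(0) = 4: c₁ + c₂ = 4. Apply y'(0) = 0: 4 c₁ - 4 c₂ = 0.
Solve: c₁ = 2, c₂ = 2.
Particular solution: y = 2e^(4x) + 2e^(-4x).


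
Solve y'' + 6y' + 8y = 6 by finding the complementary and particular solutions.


Characteristic roots of r² + 6r + 8 = 0 are -2, -4.
y_h = C₁e^(-2x) + C₂e^(-4x).
Constant forcing; try y_p = A. Then 8A = 6 ⇒ A = 3/4.
General solution: y = C₁e^(-2x) + C₂e^(-4x) + 3/4.


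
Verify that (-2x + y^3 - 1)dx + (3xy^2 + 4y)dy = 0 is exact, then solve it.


Check exactness: ∂M/∂y = 3y^2 and ∂N/∂x = 3y^2; equal, so the equation is exact.
Integrate M with respect to x (treating y as constant): ∫M dx = -x^2 + xy^3 - x + h(y).
Differentiate w.r.t. y and set equal to N: the x-dependent terms already match, leaving h'(y) = 4y. Integrate: h(y) = 2y^2.
So F(x,y) = -x^2 + xy^3 + 2y^2 - x.
General solution: -x^2 + xy^3 + 2y^2 - x = C.


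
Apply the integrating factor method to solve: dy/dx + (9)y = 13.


P(x) = 9, Q(x) = 13; integrating factor μ = e^(9x).
(μ y)' = 13e^(9x) ⇒ μ y = (13/9)e^(9x) + C.
Divide by μ: y = 13/9 + Ce^(-9x).


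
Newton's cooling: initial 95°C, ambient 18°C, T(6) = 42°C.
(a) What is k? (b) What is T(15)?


Newton's law: T(t) = T_a + (T₀ - T_a)e^(-kt).
(a) Use T(6) = 42: (42 - 18)/(95 - 18) = e^(-k·6), so k = -ln(0.312)/6 ≈ 0.1943.
(b) Apply k to t = 15: T(15) = 18 + (77)e^(-2.914) ≈ 22.2°C.


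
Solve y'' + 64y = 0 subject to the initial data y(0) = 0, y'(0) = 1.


Characteristic roots of r² + 64 = 0 are ±8i, so y = C₁cos(8x) + C₂sin(8x).
Apply y(0) = 0: C₁ = 0. Differentiate and apply y'(0) = 1: 8·C₂ = 1, so C₂ = 1/8.
Particular solution: y = (1/8)sin(8x).


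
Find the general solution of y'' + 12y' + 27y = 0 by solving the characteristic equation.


Characteristic equation: r² + 12r + 27 = 0.
Factor: (r + 9)(r + 3) = 0 ⇒ r = -9, -3 (distinct real).
General solution: y = C₁e^(-9x) + C₂e^(-3x).


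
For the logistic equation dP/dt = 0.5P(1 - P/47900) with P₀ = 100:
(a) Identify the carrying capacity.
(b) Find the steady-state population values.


Logistic ODE dP/dt = 0.5P(1 - P/47900) has equilibria where dP/dt = 0, i.e. P = 0 or P = 47900.
The coefficient (1 - P/K) = 0 when P = K, identifying K = 47900 as the carrying capacity.
(a) K = 47900; (b) equilibria P = 0 and P = 47900.


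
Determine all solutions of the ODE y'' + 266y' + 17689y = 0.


Characteristic equation: r² + 266r + 17689 = 0, i.e. (r + 133)² = 0.
Repeated root r = -133; include an x factor for the second linearly independent solution.
General solution: y = (C₁ + C₂x)e^(-133x).


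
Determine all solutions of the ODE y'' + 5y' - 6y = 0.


Characteristic equation: r² + 5r - 6 = 0.
Factor: (r - 1)(r + 6) = 0 ⇒ r = 1, -6 (distinct real).
General solution: y = C₁e^(x) + C₂e^(-6x).


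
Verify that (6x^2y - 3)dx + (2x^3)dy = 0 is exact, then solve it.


Check exactness: ∂M/∂y = 6x^2 and ∂N/∂x = 6x^2; equal, so the equation is exact.
Integrate M with respect to x (treating y as constant): ∫M dx = 2x^3y - 3x + h(y).
Differentiate w.r.t. y and set equal to N: all terms match, so h'(y) = 0 and h is a constant absorbed into C.
General solution: 2x^3y - 3x = C.


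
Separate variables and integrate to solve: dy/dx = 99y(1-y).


Separate: dy/[y(1-y)] = 99 dx.
Partial fractions: 1/[y(1-y)] = 1/y + 1/(1-y).
Integrate: ln|y/(1-y)| = 99x + C₀.
Solve for y: y = 1/(1 + Ce^(-99x)).


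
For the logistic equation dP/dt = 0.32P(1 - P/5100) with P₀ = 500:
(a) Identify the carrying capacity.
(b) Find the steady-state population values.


Logistic ODE dP/dt = 0.32P(1 - P/5100) has equilibria where dP/dt = 0, i.e. P = 0 or P = 5100.
The coefficient (1 - P/K) = 0 when P = K, identifying K = 5100 as the carrying capacity.
(a) K = 5100; (b) equilibria P = 0 and P = 5100.


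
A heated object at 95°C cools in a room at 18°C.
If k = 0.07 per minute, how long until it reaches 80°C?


From T(t) = T_a + (T₀ - T_a)e^(-kt), set T(t) = 80:
(80 - 18) / (95 - 18) = e^(-0.07t), so t = -ln(0.805)/0.07 ≈ 3.1 minutes.


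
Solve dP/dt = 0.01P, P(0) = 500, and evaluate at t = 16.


The ODE dP/dt = 0.01P has solution P(t) = P(0)e^(0.01t).
Substitute P(0) = 500 and t = 16: P(16) = 500 e^(0.16) ≈ 587.


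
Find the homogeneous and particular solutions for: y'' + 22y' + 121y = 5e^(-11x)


Characteristic polynomial (r + 11)² = 0; repeated root r = -11.
y_h = (C₁ + C₂x)e^(-11x). Forcing matches the repeated root (resonance), so try y_p = Ax² e^(-11x).
Substitute and solve for A: 2A = 5, so A = 5/2.
General solution: y = (C₁ + C₂x + (5/2)x²)e^(-11x).


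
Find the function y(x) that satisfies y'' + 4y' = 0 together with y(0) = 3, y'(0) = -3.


Characteristic roots of r² + 4r = 0 are -4, 0.
General solution y = c₁ e^(-4x) + c₂.
Apply y(0) = 3: c₁ + c₂ = 3. Apply y'(0) = -3: -4 c₁ + 0 c₂ = -3.
Solve: c₁ = 3/4, c₂ = 9/4.
Particular solution: y = (3/4)e^(-4x) + 9/4.


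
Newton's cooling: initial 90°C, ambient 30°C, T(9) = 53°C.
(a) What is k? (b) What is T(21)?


Newton's law: T(t) = T_a + (T₀ - T_a)e^(-kt).
(a) Use T(9) = 53: (53 - 30)/(90 - 30) = e^(-k·9), so k = -ln(0.383)/9 ≈ 0.1065.
(b) Apply k to t = 21: T(21) = 30 + (60)e^(-2.237) ≈ 36.4°C.


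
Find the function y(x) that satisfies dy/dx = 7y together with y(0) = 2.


General solution of y' = 7y is y = Ce^(7x).
Apply y(0) = 2: C = 2.
Particular solution: y = 2e^(7x).


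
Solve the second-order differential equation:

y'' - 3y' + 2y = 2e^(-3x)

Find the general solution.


Characteristic roots of r² - 3r + 2 = 0 are 2, 1.
y_h = C₁e^(2x) + C₂e^(x).
Forcing exponent -3 is not a characteristic root; try y_p = Ae^(-3x).
Substitute: A·(9 + (-3)·-3 + (2)) = A·20 = 2, so A = 1/10.
General solution: y = C₁e^(2x) + C₂e^(x) + (1/10)e^(-3x).


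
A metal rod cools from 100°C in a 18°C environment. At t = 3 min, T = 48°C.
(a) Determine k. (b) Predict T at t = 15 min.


Newton's law: T(t) = T_a + (T₀ - T_a)e^(-kt).
(a) Use T(3) = 48: (48 - 18)/(100 - 18) = e^(-k·3), so k = -ln(0.366)/3 ≈ 0.3352.
(b) Apply k to t = 15: T(15) = 18 + (82)e^(-5.028) ≈ 18.5°C.


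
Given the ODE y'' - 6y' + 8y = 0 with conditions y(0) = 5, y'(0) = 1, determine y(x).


Characteristic roots of r² - 6r + 8 = 0 are 2, 4.
General solution y = c₁ e^(2x) + c₂ e^(4x).
Apply y(0) = 5: c₁ + c₂ = 5. Apply y'(0) = 1: 2 c₁ + 4 c₂ = 1.
Solve: c₁ = 19/2, c₂ = -9/2.
Particular solution: y = (19/2)e^(2x) - (9/2)e^(4x).


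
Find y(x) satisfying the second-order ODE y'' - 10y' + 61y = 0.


Characteristic equation: r² - 10r + 61 = 0.
Discriminant is negative; roots r = 5 ± 6i (complex conjugate pair).
General solution uses e^(α x)(C₁ cos(β x) + C₂ sin(β x)): y = e^(5x)(C₁cos(6x) + C₂sin(6x)).


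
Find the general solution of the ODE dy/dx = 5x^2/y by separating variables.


Separate variables: y dy = 5x^2 dx.
Integrate both sides: y²/2 = (5/3)x^3 + C₀.
Multiply by 2: y² = (10/3)x^3 + C.


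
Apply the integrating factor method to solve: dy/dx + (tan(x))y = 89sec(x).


P(x) = tan(x) ⇒ μ = e^(∫tan(x)dx) = sec(x).
(sec(x) y)' = 89sec²(x) ⇒ sec(x) y = 89tan(x) + C.
Multiply by cos(x): y = 89sin(x) + C·cos(x).


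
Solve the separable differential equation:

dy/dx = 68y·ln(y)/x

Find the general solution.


Separate: dy/[y ln(y)] = 68 dx/x.
Substitute u = ln(y): du/u = 68 dx/x.
Integrate: ln|ln(y)| = 68ln|x| + C₀, hence ln(y) = C·x^68.


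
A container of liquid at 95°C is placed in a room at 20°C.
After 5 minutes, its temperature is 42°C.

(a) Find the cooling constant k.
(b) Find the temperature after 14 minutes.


Newton's law: T(t) = T_a + (T₀ - T_a)e^(-kt).
(a) Use T(5) = 42: (42 - 20)/(95 - 20) = e^(-k·5), so k = -ln(0.293)/5 ≈ 0.2453.
(b) Apply k to t = 14: T(14) = 20 + (75)e^(-3.434) ≈ 22.4°C.


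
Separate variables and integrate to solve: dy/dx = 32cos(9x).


g(y) = 1, so integrate directly: y = ∫ 32cos(9x) dx = (32/9)sin(9x) + C.


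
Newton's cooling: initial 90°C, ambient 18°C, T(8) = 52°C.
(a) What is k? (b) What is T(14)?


Newton's law: T(t) = T_a + (T₀ - T_a)e^(-kt).
(a) Use T(8) = 52: (52 - 18)/(90 - 18) = e^(-k·8), so k = -ln(0.472)/8 ≈ 0.0938.
(b) Apply k to t = 14: T(14) = 18 + (72)e^(-1.313) ≈ 37.4°C.


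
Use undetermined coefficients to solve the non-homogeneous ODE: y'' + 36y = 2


Homogeneous part: r² + 36 = 0 ⇒ r = ±6i, so y_h = C₁cos(6x) + C₂sin(6x).
Try constant y_p = A; plug in: 36A = 2 ⇒ A = 1/18.
General solution: y = C₁cos(6x) + C₂sin(6x) + 1/18.


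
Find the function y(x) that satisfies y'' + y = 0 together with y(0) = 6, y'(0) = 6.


Characteristic roots of r² + 1 = 0 are ±1i, so y = C₁cos(x) + C₂sin(x).
Apply y(0) = 6: C₁ = 6. Differentiate and apply y'(0) = 6: 1·C₂ = 6, so C₂ = 6.
Particular solution: y = 6cos(x) + 6sin(x).


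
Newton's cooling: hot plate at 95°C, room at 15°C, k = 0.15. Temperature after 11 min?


Newton's law: dT/dt = -k(T - T_a) has solution T(t) = T_a + (T₀ - T_a)e^(-kt).
Plug in T_a = 15, T₀ = 95, k = 0.15, t = 11: T(11) = 15 + (80)e^(-1.65) ≈ 30.4°C.


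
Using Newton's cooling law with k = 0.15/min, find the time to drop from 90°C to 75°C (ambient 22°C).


From T(t) = T_a + (T₀ - T_a)e^(-kt), set T(t) = 75:
(75 - 22) / (90 - 22) = e^(-0.15t), so t = -ln(0.779)/0.15 ≈ 1.7 minutes.


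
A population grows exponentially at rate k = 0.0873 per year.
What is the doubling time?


Exponential growth: P(t) = P₀ e^(0.0873t). Set P(t)/P₀ = 2: e^(0.0873t) = 2.
Solve: t = ln(2)/0.0873 ≈ 7.94 years.


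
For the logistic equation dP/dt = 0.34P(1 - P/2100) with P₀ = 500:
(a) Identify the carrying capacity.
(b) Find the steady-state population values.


Logistic ODE dP/dt = 0.34P(1 - P/2100) has equilibria where dP/dt = 0, i.e. P = 0 or P = 2100.
The coefficient (1 - P/K) = 0 when P = K, identifying K = 2100 as the carrying capacity.
(a) K = 2100; (b) equilibria P = 0 and P = 2100.


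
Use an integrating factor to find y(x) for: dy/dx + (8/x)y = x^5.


P(x) = 8/x ⇒ μ = x^8.
(x^8 y)' = x^8·x^5 = x^13.
Integrate: x^8 y = x^14/(14) + C.
Solve for y: y = (1/14)x^6 + C/x^8.


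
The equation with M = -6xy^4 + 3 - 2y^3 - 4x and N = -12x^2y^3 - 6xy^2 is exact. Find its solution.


Check exactness: ∂M/∂y = -24xy^3 - 6y^2 and ∂N/∂x = -24xy^3 - 6y^2; equal, so the equation is exact.
Integrate M with respect to x (treating y as constant): ∫M dx = -3x^2y^4 + 3x - 2xy^3 - 2x^2 + h(y).
Differentiate w.r.t. y and set equal to N: all terms match, so h'(y) = 0 and h is a constant absorbed into C.
General solution: -3x^2y^4 + 3x - 2xy^3 - 2x^2 = C.


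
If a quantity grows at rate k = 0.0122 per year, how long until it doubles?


Exponential growth: P(t) = P₀ e^(0.0122t). Set P(t)/P₀ = 2: e^(0.0122t) = 2.
Solve: t = ln(2)/0.0122 ≈ 56.82 years.


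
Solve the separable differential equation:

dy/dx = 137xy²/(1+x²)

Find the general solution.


Separate: dy/y² = 137x/(1+x²) dx.
Integrate LHS: ∫ dy/y² = -1/y.
Integrate RHS via u = 1+x²: (137/2)ln(1+x²) + C.
Result: -1/y = (137/2)ln(1+x²) + C.


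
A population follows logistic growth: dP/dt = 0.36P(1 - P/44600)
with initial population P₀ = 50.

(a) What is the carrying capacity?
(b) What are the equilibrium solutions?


Logistic ODE dP/dt = 0.36P(1 - P/44600) has equilibria where dP/dt = 0, i.e. P = 0 or P = 44600.
The coefficient (1 - P/K) = 0 when P = K, identifying K = 44600 as the carrying capacity.
(a) K = 44600; (b) equilibria P = 0 and P = 44600.


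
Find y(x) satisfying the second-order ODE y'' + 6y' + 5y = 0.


Characteristic equation: r² + 6r + 5 = 0.
Factor: (r + 1)(r + 5) = 0 ⇒ r = -1, -5 (distinct real).
General solution: y = C₁e^(-x) + C₂e^(-5x).


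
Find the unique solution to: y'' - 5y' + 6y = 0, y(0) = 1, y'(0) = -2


Characteristic roots of r² - 5r + 6 = 0 are 3, 2.
General solution y = c₁ e^(3x) + c₂ e^(2x).
Apply y(0) = 1: c₁ + c₂ = 1. Apply y'(0) = -2: 3 c₁ + 2 c₂ = -2.
Solve: c₁ = -4, c₂ = 5.
Particular solution: y = -4e^(3x) + 5e^(2x).


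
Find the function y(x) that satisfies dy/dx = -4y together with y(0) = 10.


General solution of y' = -4y is y = Ce^(-4x).
Apply y(0) = 10: C = 10.
Particular solution: y = 10e^(-4x).


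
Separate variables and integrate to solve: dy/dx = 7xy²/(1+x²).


Separate: dy/y² = 7x/(1+x²) dx.
Integrate LHS: ∫ dy/y² = -1/y.
Integrate RHS via u = 1+x²: (7/2)ln(1+x²) + C.
Result: -1/y = (7/2)ln(1+x²) + C.


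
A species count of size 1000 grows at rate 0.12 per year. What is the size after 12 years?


The ODE dP/dt = 0.12P has solution P(t) = P(0)e^(0.12t).
Substitute P(0) = 1000 and t = 12: P(12) = 1000 e^(1.44) ≈ 4221.


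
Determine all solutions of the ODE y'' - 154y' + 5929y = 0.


Characteristic equation: r² - 154r + 5929 = 0, i.e. (r - 77)² = 0.
Repeated root r = 77; include an x factor for the second linearly independent solution.
General solution: y = (C₁ + C₂x)e^(77x).


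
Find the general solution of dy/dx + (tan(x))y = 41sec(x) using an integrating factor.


P(x) = tan(x) ⇒ μ = e^(∫tan(x)dx) = sec(x).
(sec(x) y)' = 41sec²(x) ⇒ sec(x) y = 41tan(x) + C.
Multiply by cos(x): y = 41sin(x) + C·cos(x).


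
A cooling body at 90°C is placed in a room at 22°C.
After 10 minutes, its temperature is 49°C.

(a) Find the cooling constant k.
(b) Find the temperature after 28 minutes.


Newton's law: T(t) = T_a + (T₀ - T_a)e^(-kt).
(a) Use T(10) = 49: (49 - 22)/(90 - 22) = e^(-k·10), so k = -ln(0.397)/10 ≈ 0.0924.
(b) Apply k to t = 28: T(28) = 22 + (68)e^(-2.586) ≈ 27.1°C.


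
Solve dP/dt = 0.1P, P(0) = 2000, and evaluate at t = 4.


The ODE dP/dt = 0.1P has solution P(t) = P(0)e^(0.1t).
Substitute P(0) = 2000 and t = 4: P(4) = 2000 e^(0.40) ≈ 2984.


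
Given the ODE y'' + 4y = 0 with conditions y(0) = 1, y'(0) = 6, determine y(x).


Characteristic roots of r² + 4 = 0 are ±2i, so y = C₁cos(2x) + C₂sin(2x).
Apply y(0) = 1: C₁ = 1. Differentiate and apply y'(0) = 6: 2·C₂ = 6, so C₂ = 3.
Particular solution: y = cos(2x) + 3sin(2x).
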